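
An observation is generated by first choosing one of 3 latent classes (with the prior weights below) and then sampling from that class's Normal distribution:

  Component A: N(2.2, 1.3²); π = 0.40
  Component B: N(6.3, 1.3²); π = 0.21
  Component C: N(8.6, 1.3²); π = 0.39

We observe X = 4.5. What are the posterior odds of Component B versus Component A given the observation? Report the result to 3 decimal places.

Posterior odds = (P(Z=i) f_i(x)) / (P(Z=j) f_j(x)); the normalising sum cancels.
Normal densities:
  L_A = 0.064159
  L_B = 0.117669
  L_C = 0.00212353
Posterior odds = (P(Z=B)·L_B) / (P(Z=A)·L_A) = (0.21·0.117669) / (0.40·0.064159) = 0.0247104 / 0.0256636 ≈ 0.963

0.963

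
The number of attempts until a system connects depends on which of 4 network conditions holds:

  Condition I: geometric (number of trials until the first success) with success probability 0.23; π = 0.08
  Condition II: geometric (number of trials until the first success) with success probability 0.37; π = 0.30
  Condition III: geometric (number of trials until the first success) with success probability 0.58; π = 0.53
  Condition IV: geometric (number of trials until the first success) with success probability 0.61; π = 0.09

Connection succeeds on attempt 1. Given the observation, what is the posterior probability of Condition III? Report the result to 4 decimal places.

The responsibility of component k is π_k f_k(x) divided by Σ_j π_j f_j(x).
Geometric probabilities:
  f_I = 0.23·(1−0.23)^0 = 0.23·1 = 0.23
  f_II = 0.37·(1−0.37)^0 = 0.37·1 = 0.37
  f_III = 0.58·(1−0.58)^0 = 0.58·1 = 0.58
  f_IV = 0.61·(1−0.61)^0 = 0.61·1 = 0.61
Weight by the priors:
  π_I·f_I = 0.08 × 0.23 = 0.0184
  π_II·f_II = 0.30 × 0.37 = 0.111
  π_III·f_III = 0.53 × 0.58 = 0.3074
  π_IV·f_IV = 0.09 × 0.61 = 0.0549
Marginal: 0.0184 + 0.111 + 0.3074 + 0.0549 = 0.4917
So the posterior for Condition III is 0.3074 / 0.4917 ≈ 0.6252.

0.6252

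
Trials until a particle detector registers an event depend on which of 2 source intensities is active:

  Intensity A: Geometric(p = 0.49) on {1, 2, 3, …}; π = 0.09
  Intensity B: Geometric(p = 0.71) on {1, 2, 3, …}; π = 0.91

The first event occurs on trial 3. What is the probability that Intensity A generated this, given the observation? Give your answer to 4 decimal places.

0.1743

Apply Bayes' rule: the posterior for each component is proportional to its prior times its likelihood at x.
Geometric probabilities:
  f_A = 0.127449
  f_B = 0.059711
Multiply by the mixture weights:
  P(Z=A)·f_A = 0.09 × 0.127449 = 0.0114704
  P(Z=B)·f_B = 0.91 × 0.059711 = 0.054337
Sum: 0.0114704 + 0.054337 = 0.0658074
So the posterior for Intensity A is 0.0114704 / 0.0658074 ≈ 0.1743.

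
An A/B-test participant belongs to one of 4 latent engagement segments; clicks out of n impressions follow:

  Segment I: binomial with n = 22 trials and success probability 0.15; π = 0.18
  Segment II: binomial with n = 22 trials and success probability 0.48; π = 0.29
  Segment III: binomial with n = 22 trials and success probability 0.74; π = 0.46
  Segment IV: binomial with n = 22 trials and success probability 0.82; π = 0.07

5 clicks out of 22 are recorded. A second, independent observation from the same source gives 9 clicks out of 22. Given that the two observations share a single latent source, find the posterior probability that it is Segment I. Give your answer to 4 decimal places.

0.1172

P(component k | x) = π_k·f_k(x) / marginal(x), where marginal(x) = Σ_j π_j·f_j(x).
Since both observations come from the same component, the likelihood for component k is f_k(x₁)·f_k(x₂).
  p_I = [C(22,5)·0.15^5·0.85^17 = 26334·7.59375e-05·0.0631134 = 0.12621] × [0.00231201] = 0.0002918
  p_II = [C(22,5)·0.48^5·0.52^17 = 26334·0.0254804·1.48613e-05 = 0.00997194] × [0.136753] = 0.0013637
  p_III = [C(22,5)·0.74^5·0.26^17 = 26334·0.221901·1.13383e-10 = 6.62556e-07] × [0.000821225] = 5.44107e-10
  p_IV = [C(22,5)·0.82^5·0.18^17 = 26334·0.37074·2.18591e-13 = 2.13412e-09] × [1.73616e-05] = 3.70518e-14
Unnormalised posteriors:
  π_I·p_I = 0.18 × 0.0002918 = 5.2524e-05
  π_II·p_II = 0.29 × 0.0013637 = 0.000395472
  π_III·p_III = 0.46 × 5.44107e-10 = 2.50289e-10
  π_IV·p_IV = 0.07 × 3.70518e-14 = 2.59363e-15
Sum: 5.2524e-05 + 0.000395472 + 2.50289e-10 + 2.59363e-15 = 0.000447996
So the posterior for Segment I is 5.2524e-05 / 0.000447996 ≈ 0.1172.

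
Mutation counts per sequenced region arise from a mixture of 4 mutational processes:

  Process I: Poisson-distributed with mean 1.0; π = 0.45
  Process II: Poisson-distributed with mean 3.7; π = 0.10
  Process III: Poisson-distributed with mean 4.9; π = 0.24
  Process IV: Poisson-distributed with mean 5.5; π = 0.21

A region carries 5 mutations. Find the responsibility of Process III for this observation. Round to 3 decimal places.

0.449

P(component k | x) = w_k·f_k(x) / marginal(x), where marginal(x) = Σ_j w_j·f_j(x).
Evaluate each component's likelihood at the observed value:
  p_I = 0.00306566
  p_II = 0.142869
  p_III = 0.17529
  p_IV = 0.171401
Unnormalised posteriors:
  w_I·p_I = 0.45 × 0.00306566 = 0.00137955
  w_II·p_II = 0.10 × 0.142869 = 0.0142869
  w_III·p_III = 0.24 × 0.17529 = 0.0420695
  w_IV·p_IV = 0.21 × 0.171401 = 0.0359941
Normaliser: 0.00137955 + 0.0142869 + 0.0420695 + 0.0359941 = 0.0937301
P(Process III | x) ≈ 0.449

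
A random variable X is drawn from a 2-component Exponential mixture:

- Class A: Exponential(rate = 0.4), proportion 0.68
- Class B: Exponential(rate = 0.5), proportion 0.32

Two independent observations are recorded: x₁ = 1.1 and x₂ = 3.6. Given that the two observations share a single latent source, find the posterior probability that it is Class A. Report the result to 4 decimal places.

Apply Bayes' rule: the posterior for each component is proportional to its prior times its likelihood at x.
Since both observations come from the same component, the likelihood for component k is f_k(x₁)·f_k(x₂).
  f_A = [0.257615] × [0.0947711] = 0.0244144
  f_B = [0.288475] × [0.0826494] = 0.0238423
Prior × likelihood for each component:
  π_A·f_A = 0.68 × 0.0244144 = 0.0166018
  π_B·f_B = 0.32 × 0.0238423 = 0.00762953
Evidence: 0.0166018 + 0.00762953 = 0.0242313
Responsibility of Class A: 0.0166018 / 0.0242313 ≈ 0.6851

0.6851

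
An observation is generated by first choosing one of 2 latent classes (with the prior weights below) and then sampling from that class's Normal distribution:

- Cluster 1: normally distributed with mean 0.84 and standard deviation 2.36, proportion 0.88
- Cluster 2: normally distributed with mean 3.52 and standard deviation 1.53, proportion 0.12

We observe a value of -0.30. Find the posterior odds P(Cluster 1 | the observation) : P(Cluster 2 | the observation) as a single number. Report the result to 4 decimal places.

95.5073

The posterior odds equal the prior odds times the likelihood ratio: (P(Z=i)/P(Z=j))·(f_i(x)/f_j(x)).
Normal densities:
  p_1 = (1/(2.36·√(2π)))·exp(−(-0.30−0.84)²/(2·2.36²)) = 0.169043·exp(-0.11667) = 0.150428
  p_2 = (1/(1.53·√(2π)))·exp(−(-0.30−3.52)²/(2·1.53²)) = 0.260747·exp(-3.11684) = 0.0115503
0.132377 / 0.00138604 ≈ 95.5073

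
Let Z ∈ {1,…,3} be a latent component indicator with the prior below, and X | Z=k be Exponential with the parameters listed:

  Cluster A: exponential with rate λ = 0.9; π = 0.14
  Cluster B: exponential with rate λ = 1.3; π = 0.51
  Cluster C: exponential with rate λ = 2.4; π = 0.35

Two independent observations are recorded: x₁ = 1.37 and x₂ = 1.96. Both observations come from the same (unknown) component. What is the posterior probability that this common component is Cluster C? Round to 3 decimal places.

Apply Bayes' rule: the posterior for each component is proportional to its prior times its likelihood at x.
Since both observations come from the same component, the likelihood for component k is f_k(x₁)·f_k(x₂).
  f_A = [0.9·e^(−0.9·1.37) = 0.9·e^(−1.2330) = 0.262275] × [0.154222] = 0.0404487
  f_B = [1.3·e^(−1.3·1.37) = 1.3·e^(−1.7810) = 0.21901] × [0.101709] = 0.0222754
  f_C = [2.4·e^(−2.4·1.37) = 2.4·e^(−3.2880) = 0.0895882] × [0.0217415] = 0.00194778
Unnormalised posteriors:
  w_A·f_A = 0.14 × 0.0404487 = 0.00566282
  w_B·f_B = 0.51 × 0.0222754 = 0.0113605
  w_C·f_C = 0.35 × 0.00194778 = 0.000681725
Sum: 0.00566282 + 0.0113605 + 0.000681725 = 0.017705
So the posterior for Cluster C is 0.000681725 / 0.017705 ≈ 0.039.

0.039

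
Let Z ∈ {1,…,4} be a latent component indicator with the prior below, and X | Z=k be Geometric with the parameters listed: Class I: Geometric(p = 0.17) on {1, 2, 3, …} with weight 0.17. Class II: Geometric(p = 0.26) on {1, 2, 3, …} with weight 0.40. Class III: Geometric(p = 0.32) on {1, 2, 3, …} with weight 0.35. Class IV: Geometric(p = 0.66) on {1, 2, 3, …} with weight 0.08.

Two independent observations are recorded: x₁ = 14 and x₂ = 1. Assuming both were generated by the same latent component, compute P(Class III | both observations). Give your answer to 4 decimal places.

P(component k | x) = w_k·f_k(x) / marginal(x), where marginal(x) = Σ_j w_j·f_j(x).
Since both observations come from the same component, the likelihood for component k is f_k(x₁)·f_k(x₂).
  L_I = [0.0150822] × [0.17] = 0.00256397
  L_II = [0.00518783] × [0.26] = 0.00134884
  L_III = [0.00212699] × [0.32] = 0.000680637
  L_IV = [5.35513e-07] × [0.66] = 3.53438e-07
Weight by the priors:
  w_I·L_I = 0.17 × 0.00256397 = 0.000435875
  w_II·L_II = 0.40 × 0.00134884 = 0.000539534
  w_III·L_III = 0.35 × 0.000680637 = 0.000238223
  w_IV·L_IV = 0.08 × 3.53438e-07 = 2.82751e-08
Denominator: 0.000435875 + 0.000539534 + 0.000238223 + 2.82751e-08 = 0.00121366
Responsibility of Class III: 0.000238223 / 0.00121366 ≈ 0.1963

0.1963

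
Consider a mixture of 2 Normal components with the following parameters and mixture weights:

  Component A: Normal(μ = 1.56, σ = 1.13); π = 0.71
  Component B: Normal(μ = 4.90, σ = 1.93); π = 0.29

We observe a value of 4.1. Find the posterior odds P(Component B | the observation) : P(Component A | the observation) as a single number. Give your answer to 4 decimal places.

Posterior odds = (π_i f_i(x)) / (π_j f_j(x)); the normalising sum cancels.
Evaluate each component's likelihood at the observed value:
  L_A = (1/(1.13·√(2π)))·exp(−(4.1−1.56)²/(2·1.13²)) = 0.353046·exp(-2.52627) = 0.0282283
  L_B = (1/(1.93·√(2π)))·exp(−(4.1−4.90)²/(2·1.93²)) = 0.206706·exp(-0.08591) = 0.189689
Posterior odds = (π_B·L_B) / (π_A·L_A) = (0.29·0.189689) / (0.71·0.0282283) = 0.0550099 / 0.0200421 ≈ 2.7447

2.7447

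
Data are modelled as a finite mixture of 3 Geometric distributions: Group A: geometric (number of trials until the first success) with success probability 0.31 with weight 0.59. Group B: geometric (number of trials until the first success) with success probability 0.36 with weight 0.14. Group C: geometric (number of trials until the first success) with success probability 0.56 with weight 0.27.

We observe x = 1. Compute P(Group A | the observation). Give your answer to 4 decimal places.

By Bayes' theorem, P(k | x) = w_k f_k(x) / Σ_j w_j f_j(x).
Component likelihoods at x = 1:
  L_A = 0.31·(1−0.31)^0 = 0.31·1 = 0.31
  L_B = 0.36·(1−0.36)^0 = 0.36·1 = 0.36
  L_C = 0.56·(1−0.56)^0 = 0.56·1 = 0.56
Prior × likelihood for each component:
  w_A·L_A = 0.59 × 0.31 = 0.1829
  w_B·L_B = 0.14 × 0.36 = 0.0504
  w_C·L_C = 0.27 × 0.56 = 0.1512
Denominator: 0.1829 + 0.0504 + 0.1512 = 0.3845
P(Group A | x) ≈ 0.4757

0.4757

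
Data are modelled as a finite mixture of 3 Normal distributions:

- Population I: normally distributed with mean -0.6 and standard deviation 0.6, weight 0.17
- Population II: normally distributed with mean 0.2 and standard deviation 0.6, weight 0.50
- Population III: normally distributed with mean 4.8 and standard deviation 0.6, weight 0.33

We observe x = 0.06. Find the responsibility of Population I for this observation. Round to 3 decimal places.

Apply Bayes' rule: the posterior for each component is proportional to its prior times its likelihood at x.
Component likelihoods at x = 0.06:
  p_I = (1/(0.6·√(2π)))·exp(−(0.06−-0.6)²/(2·0.6²)) = 0.664904·exp(-0.60500) = 0.363087
  p_II = (1/(0.6·√(2π)))·exp(−(0.06−0.2)²/(2·0.6²)) = 0.664904·exp(-0.02722) = 0.647048
  p_III = (1/(0.6·√(2π)))·exp(−(0.06−4.8)²/(2·0.6²)) = 0.664904·exp(-31.20500) = 1.86466e-14
Unnormalised posteriors:
  π_I·p_I = 0.17 × 0.363087 = 0.0617248
  π_II·p_II = 0.50 × 0.647048 = 0.323524
  π_III·p_III = 0.33 × 1.86466e-14 = 6.15338e-15
Sum: 0.0617248 + 0.323524 + 6.15338e-15 = 0.385249
So the posterior for Population I is 0.0617248 / 0.385249 ≈ 0.160.

0.160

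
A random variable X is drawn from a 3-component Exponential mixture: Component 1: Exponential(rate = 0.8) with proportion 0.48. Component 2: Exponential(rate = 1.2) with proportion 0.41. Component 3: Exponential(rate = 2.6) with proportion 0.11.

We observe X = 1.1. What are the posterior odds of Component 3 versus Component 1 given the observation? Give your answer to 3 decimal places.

Since P(k|x) ∝ w_k f_k(x), the posterior odds are w_i f_i(x) / (w_j f_j(x)).
Exponential densities:
  L_1 = 0.331826
  L_2 = 0.320562
  L_3 = 0.148899
0.0163789 / 0.159277 ≈ 0.103

0.103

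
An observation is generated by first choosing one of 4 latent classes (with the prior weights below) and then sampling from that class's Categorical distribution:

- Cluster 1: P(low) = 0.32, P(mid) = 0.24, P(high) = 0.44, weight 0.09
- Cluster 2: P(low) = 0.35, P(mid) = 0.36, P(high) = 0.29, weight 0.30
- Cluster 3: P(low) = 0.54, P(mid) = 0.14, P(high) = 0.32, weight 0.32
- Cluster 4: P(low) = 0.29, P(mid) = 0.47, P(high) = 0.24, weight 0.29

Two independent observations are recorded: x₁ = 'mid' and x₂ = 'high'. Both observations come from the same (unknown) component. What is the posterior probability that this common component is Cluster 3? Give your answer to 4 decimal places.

P(component k | x) = π_k·f_k(x) / marginal(x), where marginal(x) = Σ_j π_j·f_j(x).
Since both observations come from the same component, the likelihood for component k is f_k(x₁)·f_k(x₂).
  L_1 = [0.24] × [0.44] = 0.1056
  L_2 = [0.36] × [0.29] = 0.1044
  L_3 = [0.14] × [0.32] = 0.0448
  L_4 = [0.47] × [0.24] = 0.1128
Weight by the priors:
  π_1·L_1 = 0.09 × 0.1056 = 0.009504
  π_2·L_2 = 0.30 × 0.1044 = 0.03132
  π_3·L_3 = 0.32 × 0.0448 = 0.014336
  π_4·L_4 = 0.29 × 0.1128 = 0.032712
Marginal: 0.009504 + 0.03132 + 0.014336 + 0.032712 = 0.087872
Responsibility of Cluster 3: 0.014336 / 0.087872 ≈ 0.1631

0.1631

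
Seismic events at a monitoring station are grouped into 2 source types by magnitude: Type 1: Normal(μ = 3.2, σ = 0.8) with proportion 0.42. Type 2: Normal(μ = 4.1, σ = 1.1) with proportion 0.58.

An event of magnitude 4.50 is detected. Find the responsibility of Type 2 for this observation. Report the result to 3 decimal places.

P(component k | x) = w_k·f_k(x) / marginal(x), where marginal(x) = Σ_j w_j·f_j(x).
Component likelihoods at x = 4.50:
  p_1 = 0.133173
  p_2 = 0.339472
Multiply by the mixture weights:
  w_1·p_1 = 0.42 × 0.133173 = 0.0559326
  w_2·p_2 = 0.58 × 0.339472 = 0.196894
Denominator: 0.0559326 + 0.196894 = 0.252826
P(Type 2 | data) ≈ 0.779

0.779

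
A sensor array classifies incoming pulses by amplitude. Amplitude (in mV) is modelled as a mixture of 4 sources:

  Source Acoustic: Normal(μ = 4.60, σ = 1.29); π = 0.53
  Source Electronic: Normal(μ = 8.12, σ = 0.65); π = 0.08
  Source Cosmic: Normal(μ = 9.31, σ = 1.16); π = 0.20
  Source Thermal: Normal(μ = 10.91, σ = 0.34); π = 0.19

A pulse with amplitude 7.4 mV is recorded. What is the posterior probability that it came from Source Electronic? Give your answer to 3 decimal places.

Apply Bayes' rule: the posterior for each component is proportional to its prior times its likelihood at x.
Normal densities:
  f_Acoustic = 0.0293281
  f_Electronic = 0.332323
  f_Cosmic = 0.0886619
  f_Thermal = 8.45099e-24
Weight by the priors:
  π_Acoustic·f_Acoustic = 0.53 × 0.0293281 = 0.0155439
  π_Electronic·f_Electronic = 0.08 × 0.332323 = 0.0265859
  π_Cosmic·f_Cosmic = 0.20 × 0.0886619 = 0.0177324
  π_Thermal·f_Thermal = 0.19 × 8.45099e-24 = 1.60569e-24
Evidence: 0.0155439 + 0.0265859 + 0.0177324 + 1.60569e-24 = 0.0598622
P(Source Electronic | the observation) = 0.0265859 / 0.0598622 ≈ 0.444

0.444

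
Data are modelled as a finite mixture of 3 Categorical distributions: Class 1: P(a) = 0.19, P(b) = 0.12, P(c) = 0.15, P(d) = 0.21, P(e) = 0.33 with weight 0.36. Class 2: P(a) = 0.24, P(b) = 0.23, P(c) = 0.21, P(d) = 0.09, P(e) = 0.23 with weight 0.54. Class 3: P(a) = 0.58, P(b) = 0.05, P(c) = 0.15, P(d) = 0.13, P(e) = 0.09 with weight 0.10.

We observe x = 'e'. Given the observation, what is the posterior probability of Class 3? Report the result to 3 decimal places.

The responsibility of component k is π_k f_k(x) divided by Σ_j π_j f_j(x).
Evaluate each component's likelihood at the observed value:
  p_1 = 0.33
  p_2 = 0.23
  p_3 = 0.09
Prior × likelihood for each component:
  π_1·p_1 = 0.36 × 0.33 = 0.1188
  π_2·p_2 = 0.54 × 0.23 = 0.1242
  π_3·p_3 = 0.10 × 0.09 = 0.009
Normaliser: 0.1188 + 0.1242 + 0.009 = 0.252
P(Class 3 | data) ≈ 0.036

0.036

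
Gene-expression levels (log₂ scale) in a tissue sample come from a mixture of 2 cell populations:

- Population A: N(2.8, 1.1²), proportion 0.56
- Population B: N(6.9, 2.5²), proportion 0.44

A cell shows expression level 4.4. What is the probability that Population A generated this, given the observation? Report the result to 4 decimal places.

0.6235

Apply Bayes' rule: the posterior for each component is proportional to its prior times its likelihood at x.
Normal densities:
  L_A = 0.125921
  L_B = 0.0967883
Prior × likelihood for each component:
  π_A·L_A = 0.56 × 0.125921 = 0.0705158
  π_B·L_B = 0.44 × 0.0967883 = 0.0425868
Normaliser: 0.0705158 + 0.0425868 = 0.113103
P(Population A | data) ≈ 0.6235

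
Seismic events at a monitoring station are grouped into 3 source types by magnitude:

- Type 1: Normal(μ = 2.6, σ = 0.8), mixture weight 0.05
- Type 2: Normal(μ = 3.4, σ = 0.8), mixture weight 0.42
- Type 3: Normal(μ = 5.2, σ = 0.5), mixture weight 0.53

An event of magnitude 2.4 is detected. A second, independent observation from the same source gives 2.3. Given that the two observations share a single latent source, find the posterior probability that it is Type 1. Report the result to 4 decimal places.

By Bayes' theorem, P(k | x) = P(Z=k) f_k(x) / Σ_j P(Z=j) f_j(x).
Since both observations come from the same component, the likelihood for component k is f_k(x₁)·f_k(x₂).
  f_1 = [0.483335] × [0.464819] = 0.224663
  f_2 = [0.228311] × [0.193765] = 0.0442388
  f_3 = [1.23652e-07] × [3.95464e-08] = 4.89001e-15
Unnormalised posteriors:
  P(Z=1)·f_1 = 0.05 × 0.224663 = 0.0112332
  P(Z=2)·f_2 = 0.42 × 0.0442388 = 0.0185803
  P(Z=3)·f_3 = 0.53 × 4.89001e-15 = 2.5917e-15
Marginal: 0.0112332 + 0.0185803 + 2.5917e-15 = 0.0298135
P(Type 1 | x₁,x₂) = 0.0112332 / 0.0298135 ≈ 0.3768

0.3768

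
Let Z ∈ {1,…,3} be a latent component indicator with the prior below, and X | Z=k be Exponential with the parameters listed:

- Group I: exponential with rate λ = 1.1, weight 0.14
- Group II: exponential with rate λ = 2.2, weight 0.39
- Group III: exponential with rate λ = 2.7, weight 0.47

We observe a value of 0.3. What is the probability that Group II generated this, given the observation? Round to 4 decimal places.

0.3964

By Bayes' theorem, P(k | x) = π_k f_k(x) / Σ_j π_j f_j(x).
Evaluate each component's likelihood at the observed value:
  f_I = 1.1·e^(−1.1·0.3) = 1.1·e^(−0.3300) = 0.790816
  f_II = 2.2·e^(−2.2·0.3) = 2.2·e^(−0.6600) = 1.13707
  f_III = 2.7·e^(−2.7·0.3) = 2.7·e^(−0.8100) = 1.20112
Prior × likelihood for each component:
  π_I·f_I = 0.14 × 0.790816 = 0.110714
  π_II·f_II = 0.39 × 1.13707 = 0.443458
  π_III·f_III = 0.47 × 1.20112 = 0.564525
Sum: 0.110714 + 0.443458 + 0.564525 = 1.1187
P(Group II | data) = 0.443458 / 1.1187 ≈ 0.3964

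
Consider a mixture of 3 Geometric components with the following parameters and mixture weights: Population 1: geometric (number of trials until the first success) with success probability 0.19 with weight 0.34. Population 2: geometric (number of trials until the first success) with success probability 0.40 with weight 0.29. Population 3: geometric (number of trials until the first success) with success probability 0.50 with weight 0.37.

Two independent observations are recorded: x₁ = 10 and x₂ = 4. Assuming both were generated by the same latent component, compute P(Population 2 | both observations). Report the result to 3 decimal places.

0.092

Apply Bayes' rule: the posterior for each component is proportional to its prior times its likelihood at x.
Since both observations come from the same component, the likelihood for component k is f_k(x₁)·f_k(x₂).
  f_1 = [0.19·(1−0.19)^9 = 0.19·0.150095 = 0.028518] × [0.100974] = 0.00287957
  f_2 = [0.40·(1−0.40)^9 = 0.40·0.0100777 = 0.00403108] × [0.0864] = 0.000348285
  f_3 = [0.50·(1−0.50)^9 = 0.50·0.00195312 = 0.000976562] × [0.0625] = 6.10352e-05
Weight by the priors:
  P(Z=1)·f_1 = 0.34 × 0.00287957 = 0.000979053
  P(Z=2)·f_2 = 0.29 × 0.000348285 = 0.000101003
  P(Z=3)·f_3 = 0.37 × 6.10352e-05 = 2.2583e-05
Evidence: 0.000979053 + 0.000101003 + 2.2583e-05 = 0.00110264
P(Population 2 | x) ≈ 0.092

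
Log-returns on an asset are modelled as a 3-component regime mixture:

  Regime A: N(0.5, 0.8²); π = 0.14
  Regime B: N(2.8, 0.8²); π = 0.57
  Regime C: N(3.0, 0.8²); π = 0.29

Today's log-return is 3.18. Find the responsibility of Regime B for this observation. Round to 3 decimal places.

0.643

Posterior ∝ prior × likelihood, so P(k | x) ∝ π_k f_k(x); normalise over all components.
Component likelihoods at x = 3.18:
  L_A = (1/(0.8·√(2π)))·exp(−(3.18−0.5)²/(2·0.8²)) = 0.498678·exp(-5.61125) = 0.00182341
  L_B = (1/(0.8·√(2π)))·exp(−(3.18−2.8)²/(2·0.8²)) = 0.498678·exp(-0.11281) = 0.445478
  L_C = (1/(0.8·√(2π)))·exp(−(3.18−3.0)²/(2·0.8²)) = 0.498678·exp(-0.02531) = 0.486213
Unnormalised posteriors:
  π_A·L_A = 0.14 × 0.00182341 = 0.000255278
  π_B·L_B = 0.57 × 0.445478 = 0.253922
  π_C·L_C = 0.29 × 0.486213 = 0.141002
Sum: 0.000255278 + 0.253922 + 0.141002 = 0.39518
So the posterior for Regime B is 0.253922 / 0.39518 ≈ 0.643.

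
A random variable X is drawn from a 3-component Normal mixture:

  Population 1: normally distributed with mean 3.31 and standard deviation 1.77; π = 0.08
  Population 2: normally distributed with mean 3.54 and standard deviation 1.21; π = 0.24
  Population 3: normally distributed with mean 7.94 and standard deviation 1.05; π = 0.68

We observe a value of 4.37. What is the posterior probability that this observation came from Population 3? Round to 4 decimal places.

Posterior ∝ prior × likelihood, so P(k | x) ∝ π_k f_k(x); normalise over all components.
Component likelihoods at x = 4.37:
  f_1 = (1/(1.77·√(2π)))·exp(−(4.37−3.31)²/(2·1.77²)) = 0.225391·exp(-0.17932) = 0.18839
  f_2 = (1/(1.21·√(2π)))·exp(−(4.37−3.54)²/(2·1.21²)) = 0.329704·exp(-0.23526) = 0.260586
  f_3 = (1/(1.05·√(2π)))·exp(−(4.37−7.94)²/(2·1.05²)) = 0.379945·exp(-5.78000) = 0.00117354
Prior × likelihood for each component:
  π_1·f_1 = 0.08 × 0.18839 = 0.0150712
  π_2·f_2 = 0.24 × 0.260586 = 0.0625406
  π_3·f_3 = 0.68 × 0.00117354 = 0.000798009
Sum: 0.0150712 + 0.0625406 + 0.000798009 = 0.0784098
P(Population 3 | the observation) = 0.000798009 / 0.0784098 ≈ 0.0102

0.0102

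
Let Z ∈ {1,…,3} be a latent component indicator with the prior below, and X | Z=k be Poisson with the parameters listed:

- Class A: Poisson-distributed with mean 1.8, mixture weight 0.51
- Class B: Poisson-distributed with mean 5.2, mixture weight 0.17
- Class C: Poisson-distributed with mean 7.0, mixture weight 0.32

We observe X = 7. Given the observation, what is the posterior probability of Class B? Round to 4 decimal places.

P(component k | x) = π_k·f_k(x) / marginal(x), where marginal(x) = Σ_j π_j·f_j(x).
Poisson probabilities:
  p_A = e^(−1.8)·1.8^7/7! = 0.00200792
  p_B = e^(−5.2)·5.2^7/7! = 0.112528
  p_C = e^(−7.0)·7.0^7/7! = 0.149003
Unnormalised posteriors:
  π_A·p_A = 0.51 × 0.00200792 = 0.00102404
  π_B·p_B = 0.17 × 0.112528 = 0.0191298
  π_C·p_C = 0.32 × 0.149003 = 0.0476809
Denominator: 0.00102404 + 0.0191298 + 0.0476809 = 0.0678347
So the posterior for Class B is 0.0191298 / 0.0678347 ≈ 0.2820.

0.2820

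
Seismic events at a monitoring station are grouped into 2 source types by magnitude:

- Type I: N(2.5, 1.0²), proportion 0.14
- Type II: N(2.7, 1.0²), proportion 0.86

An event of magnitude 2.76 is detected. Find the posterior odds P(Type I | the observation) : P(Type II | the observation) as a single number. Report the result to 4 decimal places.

Only the two components matter; the odds are (π_i f_i(x)) / (π_j f_j(x)).
Component likelihoods at x = 2.76:
  L_I = (1/(1.0·√(2π)))·exp(−(2.76−2.5)²/(2·1.0²)) = 0.398942·exp(-0.03380) = 0.385683
  L_II = (1/(1.0·√(2π)))·exp(−(2.76−2.7)²/(2·1.0²)) = 0.398942·exp(-0.00180) = 0.398225
0.0539957 / 0.342473 ≈ 0.1577

0.1577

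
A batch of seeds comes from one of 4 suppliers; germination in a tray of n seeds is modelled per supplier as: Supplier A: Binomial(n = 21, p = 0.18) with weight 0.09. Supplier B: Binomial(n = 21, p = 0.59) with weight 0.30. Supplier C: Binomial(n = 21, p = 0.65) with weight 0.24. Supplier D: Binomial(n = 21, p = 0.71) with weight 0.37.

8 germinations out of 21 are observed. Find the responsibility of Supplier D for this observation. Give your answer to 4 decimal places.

P(component k | x) = π_k·f_k(x) / marginal(x), where marginal(x) = Σ_j π_j·f_j(x).
Binomial probabilities:
  f_A = C(21,8)·0.18^8·0.82^13 = 203490·1.102e-06·0.0757844 = 0.0169943
  f_B = C(21,8)·0.59^8·0.41^13 = 203490·0.014683·9.25103e-06 = 0.0276407
  f_C = C(21,8)·0.65^8·0.35^13 = 203490·0.0318645·1.18273e-06 = 0.00766893
  f_D = C(21,8)·0.71^8·0.29^13 = 203490·0.0645754·1.02606e-07 = 0.00134829
Unnormalised posteriors:
  π_A·f_A = 0.09 × 0.0169943 = 0.00152949
  π_B·f_B = 0.30 × 0.0276407 = 0.00829222
  π_C·f_C = 0.24 × 0.00766893 = 0.00184054
  π_D·f_D = 0.37 × 0.00134829 = 0.000498868
Denominator: 0.00152949 + 0.00829222 + 0.00184054 + 0.000498868 = 0.0121611
P(Supplier D | x) ≈ 0.0410

0.0410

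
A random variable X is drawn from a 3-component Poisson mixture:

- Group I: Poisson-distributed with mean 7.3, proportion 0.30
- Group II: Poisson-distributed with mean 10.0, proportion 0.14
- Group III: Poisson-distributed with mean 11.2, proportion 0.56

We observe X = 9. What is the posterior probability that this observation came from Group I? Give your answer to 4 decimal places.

P(component k | x) = π_k·f_k(x) / marginal(x), where marginal(x) = Σ_j π_j·f_j(x).
Poisson probabilities:
  p_I = e^(−7.3)·7.3^9/9! = 0.109596
  p_II = e^(−10.0)·10.0^9/9! = 0.12511
  p_III = e^(−11.2)·11.2^9/9! = 0.104496
Unnormalised posteriors:
  π_I·p_I = 0.30 × 0.109596 = 0.0328787
  π_II·p_II = 0.14 × 0.12511 = 0.0175154
  π_III·p_III = 0.56 × 0.104496 = 0.0585179
Normaliser: 0.0328787 + 0.0175154 + 0.0585179 = 0.108912
So the posterior for Group I is 0.0328787 / 0.108912 ≈ 0.3019.

0.3019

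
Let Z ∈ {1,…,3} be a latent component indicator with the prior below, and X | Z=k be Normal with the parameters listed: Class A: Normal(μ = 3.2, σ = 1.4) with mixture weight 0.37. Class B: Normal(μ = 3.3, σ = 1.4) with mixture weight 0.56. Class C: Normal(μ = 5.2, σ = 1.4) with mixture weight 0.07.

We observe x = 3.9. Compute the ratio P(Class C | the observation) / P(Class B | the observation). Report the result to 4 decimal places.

0.0890

Posterior odds = (π_i f_i(x)) / (π_j f_j(x)); the normalising sum cancels.
Evaluate each component's likelihood at the observed value:
  f_A = 0.251475
  f_B = 0.259955
  f_C = 0.18516
Posterior odds = (π_C·f_C) / (π_B·f_B) = (0.07·0.18516) / (0.56·0.259955) = 0.0129612 / 0.145575 ≈ 0.0890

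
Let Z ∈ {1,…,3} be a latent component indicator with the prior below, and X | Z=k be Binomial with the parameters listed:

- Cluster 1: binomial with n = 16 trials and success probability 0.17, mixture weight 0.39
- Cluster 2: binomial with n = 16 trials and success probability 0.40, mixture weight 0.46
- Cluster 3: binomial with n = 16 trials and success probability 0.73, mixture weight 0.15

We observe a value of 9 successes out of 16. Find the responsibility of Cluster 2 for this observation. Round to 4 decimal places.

0.7829

The responsibility of component k is w_k f_k(x) divided by Σ_j w_j f_j(x).
Evaluate each component's likelihood at the observed value:
  p_1 = C(16,9)·0.17^9·0.83^7 = 11440·1.18588e-07·0.271361 = 0.00036814
  p_2 = C(16,9)·0.40^9·0.60^7 = 11440·0.000262144·0.0279936 = 0.0839508
  p_3 = C(16,9)·0.73^9·0.27^7 = 11440·0.0588716·0.000104604 = 0.0704495
Weight by the priors:
  w_1·p_1 = 0.39 × 0.00036814 = 0.000143575
  w_2·p_2 = 0.46 × 0.0839508 = 0.0386174
  w_3·p_3 = 0.15 × 0.0704495 = 0.0105674
Sum: 0.000143575 + 0.0386174 + 0.0105674 = 0.0493284
Responsibility of Cluster 2: 0.0386174 / 0.0493284 ≈ 0.7829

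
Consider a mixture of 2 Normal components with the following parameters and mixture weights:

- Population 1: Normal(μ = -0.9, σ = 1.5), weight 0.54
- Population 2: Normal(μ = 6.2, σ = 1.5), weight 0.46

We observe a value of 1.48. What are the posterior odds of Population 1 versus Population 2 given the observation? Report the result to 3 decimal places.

Only the two components matter; the odds are (P(Z=i) f_i(x)) / (P(Z=j) f_j(x)).
Normal densities:
  L_1 = 0.075535
  L_2 = 0.00188249
0.0407889 / 0.000865946 ≈ 47.103

47.103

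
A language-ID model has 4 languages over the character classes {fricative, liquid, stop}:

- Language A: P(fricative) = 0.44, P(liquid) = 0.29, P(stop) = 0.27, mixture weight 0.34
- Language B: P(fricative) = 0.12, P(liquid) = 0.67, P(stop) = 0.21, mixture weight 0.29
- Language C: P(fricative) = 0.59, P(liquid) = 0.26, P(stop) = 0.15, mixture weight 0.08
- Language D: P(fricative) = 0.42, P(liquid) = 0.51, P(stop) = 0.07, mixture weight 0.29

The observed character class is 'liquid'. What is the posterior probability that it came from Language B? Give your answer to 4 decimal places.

0.4209

The responsibility of component k is P(Z=k) f_k(x) divided by Σ_j P(Z=j) f_j(x).
Evaluate each component's likelihood at the observed value:
  L_A = P(liquid | comp) = 0.29
  L_B = P(liquid | comp) = 0.67
  L_C = P(liquid | comp) = 0.26
  L_D = P(liquid | comp) = 0.51
Prior × likelihood for each component:
  P(Z=A)·L_A = 0.34 × 0.29 = 0.0986
  P(Z=B)·L_B = 0.29 × 0.67 = 0.1943
  P(Z=C)·L_C = 0.08 × 0.26 = 0.0208
  P(Z=D)·L_D = 0.29 × 0.51 = 0.1479
Normaliser: 0.0986 + 0.1943 + 0.0208 + 0.1479 = 0.4616
Responsibility of Language B: 0.1943 / 0.4616 ≈ 0.4209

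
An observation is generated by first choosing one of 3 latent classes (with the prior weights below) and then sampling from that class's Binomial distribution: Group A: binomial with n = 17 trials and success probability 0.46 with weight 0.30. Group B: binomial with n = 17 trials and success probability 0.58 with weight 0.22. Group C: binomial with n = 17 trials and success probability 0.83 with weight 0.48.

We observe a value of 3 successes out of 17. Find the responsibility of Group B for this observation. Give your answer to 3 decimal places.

The responsibility of component k is w_k f_k(x) divided by Σ_j w_j f_j(x).
Component likelihoods at x = 3 successes out of 17:
  L_A = 0.0118657
  L_B = 0.000705152
  L_C = 6.54679e-09
Unnormalised posteriors:
  w_A·L_A = 0.30 × 0.0118657 = 0.00355972
  w_B·L_B = 0.22 × 0.000705152 = 0.000155134
  w_C·L_C = 0.48 × 6.54679e-09 = 3.14246e-09
Evidence: 0.00355972 + 0.000155134 + 3.14246e-09 = 0.00371486
Responsibility of Group B: 0.000155134 / 0.00371486 ≈ 0.042

0.042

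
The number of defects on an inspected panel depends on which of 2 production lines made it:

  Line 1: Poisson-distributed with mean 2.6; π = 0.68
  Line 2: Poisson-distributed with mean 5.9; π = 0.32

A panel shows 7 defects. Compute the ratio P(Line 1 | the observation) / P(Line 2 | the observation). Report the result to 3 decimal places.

0.186

Since P(k|x) ∝ π_k f_k(x), the posterior odds are π_i f_i(x) / (π_j f_j(x)).
Poisson probabilities:
  p_1 = 0.0118363
  p_2 = 0.135268
Odds = (0.68/0.32) × (0.0118363/0.135268) = 2.125 × 0.0875026 ≈ 0.186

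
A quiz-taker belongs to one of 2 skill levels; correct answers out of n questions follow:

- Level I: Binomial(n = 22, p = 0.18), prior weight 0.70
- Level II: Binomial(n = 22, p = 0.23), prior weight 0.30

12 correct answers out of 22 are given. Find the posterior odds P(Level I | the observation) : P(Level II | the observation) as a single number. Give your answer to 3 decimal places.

Posterior odds = (π_i f_i(x)) / (π_j f_j(x)); the normalising sum cancels.
Evaluate each component's likelihood at the observed value:
  p_I = 0.000102819
  p_II = 0.00103826
7.19736e-05 / 0.000311479 ≈ 0.231

0.231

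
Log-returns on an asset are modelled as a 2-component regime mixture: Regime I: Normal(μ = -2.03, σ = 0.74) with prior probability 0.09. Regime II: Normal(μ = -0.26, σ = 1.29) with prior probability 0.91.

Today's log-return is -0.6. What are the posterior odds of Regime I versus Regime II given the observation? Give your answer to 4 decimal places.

Since P(k|x) ∝ w_k f_k(x), the posterior odds are w_i f_i(x) / (w_j f_j(x)).
Component likelihoods at x = -0.6:
  L_I = (1/(0.74·√(2π)))·exp(−(-0.6−-2.03)²/(2·0.74²)) = 0.539111·exp(-1.86715) = 0.0833271
  L_II = (1/(1.29·√(2π)))·exp(−(-0.6−-0.26)²/(2·1.29²)) = 0.309258·exp(-0.03473) = 0.2987
0.00749944 / 0.271817 ≈ 0.0276

0.0276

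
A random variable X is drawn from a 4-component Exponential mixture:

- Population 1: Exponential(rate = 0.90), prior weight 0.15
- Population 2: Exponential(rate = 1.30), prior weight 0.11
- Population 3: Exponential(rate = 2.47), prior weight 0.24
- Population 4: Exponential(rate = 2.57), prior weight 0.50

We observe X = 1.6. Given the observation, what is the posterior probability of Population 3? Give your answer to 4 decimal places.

By Bayes' theorem, P(k | x) = w_k f_k(x) / Σ_j w_j f_j(x).
Evaluate each component's likelihood at the observed value:
  p_1 = 0.90·e^(−0.90·1.6) = 0.90·e^(−1.4400) = 0.213235
  p_2 = 1.30·e^(−1.30·1.6) = 1.30·e^(−2.0800) = 0.162409
  p_3 = 2.47·e^(−2.47·1.6) = 2.47·e^(−3.9520) = 0.0474641
  p_4 = 2.57·e^(−2.57·1.6) = 2.57·e^(−4.1120) = 0.0420837
Multiply by the mixture weights:
  w_1·p_1 = 0.15 × 0.213235 = 0.0319852
  w_2·p_2 = 0.11 × 0.162409 = 0.017865
  w_3·p_3 = 0.24 × 0.0474641 = 0.0113914
  w_4·p_4 = 0.50 × 0.0420837 = 0.0210419
Sum: 0.0319852 + 0.017865 + 0.0113914 + 0.0210419 = 0.0822835
P(Population 3 | 1.6) ≈ 0.1384

0.1384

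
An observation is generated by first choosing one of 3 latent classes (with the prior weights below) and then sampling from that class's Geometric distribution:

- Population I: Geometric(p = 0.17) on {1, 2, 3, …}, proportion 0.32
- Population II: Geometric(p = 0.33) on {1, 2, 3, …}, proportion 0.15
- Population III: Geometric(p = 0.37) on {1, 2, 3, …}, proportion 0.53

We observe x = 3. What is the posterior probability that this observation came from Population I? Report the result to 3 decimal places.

0.272

P(component k | x) = w_k·f_k(x) / marginal(x), where marginal(x) = Σ_j w_j·f_j(x).
Evaluate each component's likelihood at the observed value:
  f_I = 0.17·(1−0.17)^2 = 0.17·0.6889 = 0.117113
  f_II = 0.33·(1−0.33)^2 = 0.33·0.4489 = 0.148137
  f_III = 0.37·(1−0.37)^2 = 0.37·0.3969 = 0.146853
Weight by the priors:
  w_I·f_I = 0.32 × 0.117113 = 0.0374762
  w_II·f_II = 0.15 × 0.148137 = 0.0222205
  w_III·f_III = 0.53 × 0.146853 = 0.0778321
Sum: 0.0374762 + 0.0222205 + 0.0778321 = 0.137529
So the posterior for Population I is 0.0374762 / 0.137529 ≈ 0.272.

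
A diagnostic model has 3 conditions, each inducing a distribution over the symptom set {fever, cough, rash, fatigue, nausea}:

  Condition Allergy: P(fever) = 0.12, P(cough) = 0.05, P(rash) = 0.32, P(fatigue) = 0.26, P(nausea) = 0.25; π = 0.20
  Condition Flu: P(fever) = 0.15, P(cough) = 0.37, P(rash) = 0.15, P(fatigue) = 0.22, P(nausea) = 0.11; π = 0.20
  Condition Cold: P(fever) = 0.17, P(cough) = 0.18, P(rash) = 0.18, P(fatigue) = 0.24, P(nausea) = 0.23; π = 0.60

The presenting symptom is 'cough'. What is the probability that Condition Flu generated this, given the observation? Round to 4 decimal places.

Apply Bayes' rule: the posterior for each component is proportional to its prior times its likelihood at x.
Evaluate each component's likelihood at the observed value:
  p_Allergy = P(cough | comp) = 0.05
  p_Flu = P(cough | comp) = 0.37
  p_Cold = P(cough | comp) = 0.18
Multiply by the mixture weights:
  π_Allergy·p_Allergy = 0.20 × 0.05 = 0.01
  π_Flu·p_Flu = 0.20 × 0.37 = 0.074
  π_Cold·p_Cold = 0.60 × 0.18 = 0.108
Evidence: 0.01 + 0.074 + 0.108 = 0.192
Responsibility of Condition Flu: 0.074 / 0.192 ≈ 0.3854

0.3854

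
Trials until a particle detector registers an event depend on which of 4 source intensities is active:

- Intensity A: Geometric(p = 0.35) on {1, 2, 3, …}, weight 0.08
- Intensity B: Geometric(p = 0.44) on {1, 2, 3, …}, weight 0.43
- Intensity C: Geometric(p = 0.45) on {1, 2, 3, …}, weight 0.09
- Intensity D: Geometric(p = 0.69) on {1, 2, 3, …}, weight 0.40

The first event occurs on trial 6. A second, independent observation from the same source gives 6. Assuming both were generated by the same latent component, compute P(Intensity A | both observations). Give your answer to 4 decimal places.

The responsibility of component k is π_k f_k(x) divided by Σ_j π_j f_j(x).
Since both observations come from the same component, the likelihood for component k is f_k(x₁)·f_k(x₂).
  f_A = [0.35·(1−0.35)^5 = 0.35·0.116029 = 0.0406102] × [0.0406102] = 0.00164919
  f_B = [0.44·(1−0.44)^5 = 0.44·0.0550732 = 0.0242322] × [0.0242322] = 0.000587199
  f_C = [0.45·(1−0.45)^5 = 0.45·0.0503284 = 0.0226478] × [0.0226478] = 0.000512923
  f_D = [0.69·(1−0.69)^5 = 0.69·0.00286292 = 0.00197541] × [0.00197541] = 3.90225e-06
Prior × likelihood for each component:
  π_A·f_A = 0.08 × 0.00164919 = 0.000131935
  π_B·f_B = 0.43 × 0.000587199 = 0.000252496
  π_C·f_C = 0.09 × 0.000512923 = 4.6163e-05
  π_D·f_D = 0.40 × 3.90225e-06 = 1.5609e-06
Denominator: 0.000131935 + 0.000252496 + 4.6163e-05 + 1.5609e-06 = 0.000432155
P(Intensity A | x₁,x₂) = 0.000131935 / 0.000432155 ≈ 0.3053

0.3053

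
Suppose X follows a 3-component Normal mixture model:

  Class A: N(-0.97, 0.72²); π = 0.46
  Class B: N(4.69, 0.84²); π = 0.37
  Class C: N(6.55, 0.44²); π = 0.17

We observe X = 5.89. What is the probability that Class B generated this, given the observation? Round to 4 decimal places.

The responsibility of component k is P(Z=k) f_k(x) divided by Σ_j P(Z=j) f_j(x).
Evaluate each component's likelihood at the observed value:
  f_A = 1.07465e-20
  f_B = 0.171188
  f_C = 0.294358
Weight by the priors:
  P(Z=A)·f_A = 0.46 × 1.07465e-20 = 4.94338e-21
  P(Z=B)·f_B = 0.37 × 0.171188 = 0.0633395
  P(Z=C)·f_C = 0.17 × 0.294358 = 0.0500409
Denominator: 4.94338e-21 + 0.0633395 + 0.0500409 = 0.11338
P(Class B | x) ≈ 0.5586

0.5586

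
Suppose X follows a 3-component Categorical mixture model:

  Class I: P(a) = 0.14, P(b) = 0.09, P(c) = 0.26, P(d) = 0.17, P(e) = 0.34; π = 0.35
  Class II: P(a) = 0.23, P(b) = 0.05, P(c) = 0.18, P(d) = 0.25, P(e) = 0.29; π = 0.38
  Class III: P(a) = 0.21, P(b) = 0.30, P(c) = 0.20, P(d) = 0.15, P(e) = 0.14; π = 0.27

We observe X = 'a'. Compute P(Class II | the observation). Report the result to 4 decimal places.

0.4526

Posterior ∝ prior × likelihood, so P(k | x) ∝ π_k f_k(x); normalise over all components.
Categorical probabilities:
  L_I = 0.14
  L_II = 0.23
  L_III = 0.21
Weight by the priors:
  π_I·L_I = 0.35 × 0.14 = 0.049
  π_II·L_II = 0.38 × 0.23 = 0.0874
  π_III·L_III = 0.27 × 0.21 = 0.0567
Normaliser: 0.049 + 0.0874 + 0.0567 = 0.1931
So the posterior for Class II is 0.0874 / 0.1931 ≈ 0.4526.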